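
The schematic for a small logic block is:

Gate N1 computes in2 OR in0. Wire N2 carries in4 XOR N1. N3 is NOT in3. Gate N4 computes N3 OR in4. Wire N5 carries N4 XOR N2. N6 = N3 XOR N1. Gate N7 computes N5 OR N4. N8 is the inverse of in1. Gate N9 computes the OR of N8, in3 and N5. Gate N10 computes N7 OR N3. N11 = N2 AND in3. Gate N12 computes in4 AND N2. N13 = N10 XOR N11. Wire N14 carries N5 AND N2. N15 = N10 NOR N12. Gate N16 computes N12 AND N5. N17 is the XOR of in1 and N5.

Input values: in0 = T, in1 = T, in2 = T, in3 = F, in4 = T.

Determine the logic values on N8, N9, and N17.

N1 = in2 OR in0 = T OR T = T
N2 = in4 XOR N1 = T XOR T = F
N3 = NOT in3 = NOT F = T
N4 = N3 OR in4 = T OR T = T
N5 = N4 XOR N2 = T XOR F = T
N8 = NOT in1 = NOT T = F
N9 = N8 OR in3 OR N5 = F OR F OR T = T
N17 = in1 XOR N5 = T XOR T = F

N8 = F, N9 = T, N17 = F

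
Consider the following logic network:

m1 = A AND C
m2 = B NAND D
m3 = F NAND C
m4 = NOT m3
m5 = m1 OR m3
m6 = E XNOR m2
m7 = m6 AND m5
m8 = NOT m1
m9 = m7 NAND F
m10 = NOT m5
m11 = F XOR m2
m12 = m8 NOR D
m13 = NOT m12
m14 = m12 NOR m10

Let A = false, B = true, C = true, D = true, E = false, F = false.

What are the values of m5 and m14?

m5 = true  m14 = true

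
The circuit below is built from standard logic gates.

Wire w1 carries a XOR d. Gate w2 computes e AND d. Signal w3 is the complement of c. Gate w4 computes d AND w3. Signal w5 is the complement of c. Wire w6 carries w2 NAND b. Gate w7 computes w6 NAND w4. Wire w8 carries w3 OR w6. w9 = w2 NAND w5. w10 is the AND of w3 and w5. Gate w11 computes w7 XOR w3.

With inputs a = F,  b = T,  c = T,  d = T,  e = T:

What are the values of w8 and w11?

w2 = e AND d = T AND T = T
w3 = NOT c = NOT T = F
w4 = d AND w3 = T AND F = F
w6 = w2 NAND b = T NAND T = F
w7 = w6 NAND w4 = F NAND F = T
w8 = w3 OR w6 = F OR F = F
w11 = w7 XOR w3 = T XOR F = T

w8 = F, w11 = T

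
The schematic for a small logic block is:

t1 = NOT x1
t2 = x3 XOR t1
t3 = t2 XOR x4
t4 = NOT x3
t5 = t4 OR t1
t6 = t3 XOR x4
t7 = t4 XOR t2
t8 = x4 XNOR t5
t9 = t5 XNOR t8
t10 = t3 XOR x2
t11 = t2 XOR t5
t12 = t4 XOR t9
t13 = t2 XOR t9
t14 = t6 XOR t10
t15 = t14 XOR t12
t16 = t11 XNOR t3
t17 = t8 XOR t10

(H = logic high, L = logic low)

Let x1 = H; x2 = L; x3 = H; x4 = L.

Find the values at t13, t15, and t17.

t1 = NOT x1 = NOT H = L
t2 = x3 XOR t1 = H XOR L = H
t3 = t2 XOR x4 = H XOR L = H
t4 = NOT x3 = NOT H = L
t5 = t4 OR t1 = L OR L = L
t6 = t3 XOR x4 = H XOR L = H
t8 = x4 XNOR t5 = L XNOR L = H
t9 = t5 XNOR t8 = L XNOR H = L
t10 = t3 XOR x2 = H XOR L = H
t12 = t4 XOR t9 = L XOR L = L
t13 = t2 XOR t9 = H XOR L = H
t14 = t6 XOR t10 = H XOR H = L
t15 = t14 XOR t12 = L XOR L = L
t17 = t8 XOR t10 = H XOR H = L

t13 = H  t15 = L  t17 = L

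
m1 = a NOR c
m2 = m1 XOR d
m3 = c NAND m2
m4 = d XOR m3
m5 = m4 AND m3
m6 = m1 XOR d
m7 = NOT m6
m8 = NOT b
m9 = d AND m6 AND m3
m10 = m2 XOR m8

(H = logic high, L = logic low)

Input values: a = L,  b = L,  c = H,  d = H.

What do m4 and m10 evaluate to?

m4 = H; m10 = L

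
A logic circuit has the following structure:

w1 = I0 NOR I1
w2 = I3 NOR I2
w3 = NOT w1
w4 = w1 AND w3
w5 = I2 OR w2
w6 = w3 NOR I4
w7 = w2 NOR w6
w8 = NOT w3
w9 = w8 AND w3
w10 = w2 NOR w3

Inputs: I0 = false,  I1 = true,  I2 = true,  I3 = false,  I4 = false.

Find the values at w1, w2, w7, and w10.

w1 = I0 NOR I1 = false NOR true = false
w2 = I3 NOR I2 = false NOR true = false
w3 = NOT w1 = NOT false = true
w6 = w3 NOR I4 = true NOR false = false
w7 = w2 NOR w6 = false NOR false = true
w10 = w2 NOR w3 = false NOR true = false

w1 = false; w2 = false; w7 = true; w10 = false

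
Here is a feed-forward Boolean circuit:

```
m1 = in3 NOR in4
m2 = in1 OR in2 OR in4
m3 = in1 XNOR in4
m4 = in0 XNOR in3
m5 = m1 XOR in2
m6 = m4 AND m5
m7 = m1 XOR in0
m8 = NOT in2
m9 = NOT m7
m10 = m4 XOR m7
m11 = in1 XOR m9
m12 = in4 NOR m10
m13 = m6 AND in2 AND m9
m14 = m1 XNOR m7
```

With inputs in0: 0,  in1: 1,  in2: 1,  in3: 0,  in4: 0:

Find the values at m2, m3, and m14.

m1 = in3 NOR in4 = 0 NOR 0 = 1
m2 = in1 OR in2 OR in4 = 1 OR 1 OR 0 = 1
m3 = in1 XNOR in4 = 1 XNOR 0 = 0
m7 = m1 XOR in0 = 1 XOR 0 = 1
m14 = m1 XNOR m7 = 1 XNOR 1 = 1

m2 = 1; m3 = 0; m14 = 1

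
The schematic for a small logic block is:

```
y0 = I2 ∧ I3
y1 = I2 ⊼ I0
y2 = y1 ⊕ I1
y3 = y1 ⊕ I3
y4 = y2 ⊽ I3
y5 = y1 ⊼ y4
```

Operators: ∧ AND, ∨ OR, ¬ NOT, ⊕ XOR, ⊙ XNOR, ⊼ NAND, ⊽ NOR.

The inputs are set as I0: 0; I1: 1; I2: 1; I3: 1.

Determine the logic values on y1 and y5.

y1 = I2 NAND I0 = 1 NAND 0 = 1
y2 = y1 XOR I1 = 1 XOR 1 = 0
y4 = y2 NOR I3 = 0 NOR 1 = 0
y5 = y1 NAND y4 = 1 NAND 0 = 1

y1 = 1  y5 = 1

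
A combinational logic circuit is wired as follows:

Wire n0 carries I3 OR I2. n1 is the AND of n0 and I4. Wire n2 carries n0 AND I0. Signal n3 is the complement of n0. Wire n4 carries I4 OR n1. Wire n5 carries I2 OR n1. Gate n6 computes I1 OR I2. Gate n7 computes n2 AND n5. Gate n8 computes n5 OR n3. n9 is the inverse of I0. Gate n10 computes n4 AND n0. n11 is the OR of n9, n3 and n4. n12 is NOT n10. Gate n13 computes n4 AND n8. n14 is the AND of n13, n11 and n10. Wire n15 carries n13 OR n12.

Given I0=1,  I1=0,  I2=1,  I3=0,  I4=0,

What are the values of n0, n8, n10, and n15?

n0 = 1, n8 = 1, n10 = 0, n15 = 1

n0 = I3 OR I2 = 0 OR 1 = 1
n1 = n0 AND I4 = 1 AND 0 = 0
n3 = NOT n0 = NOT 1 = 0
n4 = I4 OR n1 = 0 OR 0 = 0
n5 = I2 OR n1 = 1 OR 0 = 1
n8 = n5 OR n3 = 1 OR 0 = 1
n10 = n4 AND n0 = 0 AND 1 = 0
n12 = NOT n10 = NOT 0 = 1
n13 = n4 AND n8 = 0 AND 1 = 0
n15 = n13 OR n12 = 0 OR 1 = 1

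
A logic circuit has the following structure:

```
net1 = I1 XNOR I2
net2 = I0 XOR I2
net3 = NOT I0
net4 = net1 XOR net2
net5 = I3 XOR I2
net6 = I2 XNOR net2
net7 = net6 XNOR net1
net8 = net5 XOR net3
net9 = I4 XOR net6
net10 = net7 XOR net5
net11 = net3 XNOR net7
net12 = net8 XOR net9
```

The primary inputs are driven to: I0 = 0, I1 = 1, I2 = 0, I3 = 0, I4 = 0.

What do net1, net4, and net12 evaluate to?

net1 = 0, net4 = 0, net12 = 0

net1 = I1 XNOR I2 = 1 XNOR 0 = 0
net2 = I0 XOR I2 = 0 XOR 0 = 0
net3 = NOT I0 = NOT 0 = 1
net4 = net1 XOR net2 = 0 XOR 0 = 0
net5 = I3 XOR I2 = 0 XOR 0 = 0
net6 = I2 XNOR net2 = 0 XNOR 0 = 1
net8 = net5 XOR net3 = 0 XOR 1 = 1
net9 = I4 XOR net6 = 0 XOR 1 = 1
net12 = net8 XOR net9 = 1 XOR 1 = 0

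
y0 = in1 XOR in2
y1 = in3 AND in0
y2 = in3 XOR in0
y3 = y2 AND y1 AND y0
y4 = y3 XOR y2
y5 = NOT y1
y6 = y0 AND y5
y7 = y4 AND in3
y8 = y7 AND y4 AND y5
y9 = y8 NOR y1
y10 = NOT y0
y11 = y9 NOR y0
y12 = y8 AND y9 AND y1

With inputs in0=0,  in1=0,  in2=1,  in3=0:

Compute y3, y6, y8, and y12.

y3 = 0, y6 = 1, y8 = 0, y12 = 0

y0 = in1 XOR in2 = 0 XOR 1 = 1
y1 = in3 AND in0 = 0 AND 0 = 0
y2 = in3 XOR in0 = 0 XOR 0 = 0
y3 = y2 AND y1 AND y0 = 0 AND 0 AND 1 = 0
y4 = y3 XOR y2 = 0 XOR 0 = 0
y5 = NOT y1 = NOT 0 = 1
y6 = y0 AND y5 = 1 AND 1 = 1
y7 = y4 AND in3 = 0 AND 0 = 0
y8 = y7 AND y4 AND y5 = 0 AND 0 AND 1 = 0
y9 = y8 NOR y1 = 0 NOR 0 = 1
y12 = y8 AND y9 AND y1 = 0 AND 1 AND 0 = 0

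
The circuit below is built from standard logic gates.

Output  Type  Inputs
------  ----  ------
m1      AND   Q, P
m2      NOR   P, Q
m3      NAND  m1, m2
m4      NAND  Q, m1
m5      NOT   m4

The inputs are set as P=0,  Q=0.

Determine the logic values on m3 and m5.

m3 = 1, m5 = 0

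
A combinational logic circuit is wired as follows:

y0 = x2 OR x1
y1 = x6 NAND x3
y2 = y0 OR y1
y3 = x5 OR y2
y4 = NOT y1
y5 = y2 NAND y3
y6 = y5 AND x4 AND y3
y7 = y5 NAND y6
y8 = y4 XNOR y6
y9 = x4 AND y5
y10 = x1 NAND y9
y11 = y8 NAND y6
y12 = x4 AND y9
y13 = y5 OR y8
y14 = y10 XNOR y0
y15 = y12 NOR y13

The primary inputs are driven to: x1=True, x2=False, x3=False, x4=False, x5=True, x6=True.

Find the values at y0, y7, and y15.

y0 = True; y7 = True; y15 = False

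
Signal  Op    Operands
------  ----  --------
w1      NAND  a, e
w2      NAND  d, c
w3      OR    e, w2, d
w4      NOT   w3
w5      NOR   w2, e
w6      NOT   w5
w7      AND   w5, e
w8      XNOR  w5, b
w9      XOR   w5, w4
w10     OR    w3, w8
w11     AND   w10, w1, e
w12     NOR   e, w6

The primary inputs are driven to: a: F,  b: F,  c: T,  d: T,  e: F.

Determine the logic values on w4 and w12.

w4 = F, w12 = T

w2 = d NAND c = T NAND T = F
w3 = e OR w2 OR d = F OR F OR T = T
w4 = NOT w3 = NOT T = F
w5 = w2 NOR e = F NOR F = T
w6 = NOT w5 = NOT T = F
w12 = e NOR w6 = F NOR F = T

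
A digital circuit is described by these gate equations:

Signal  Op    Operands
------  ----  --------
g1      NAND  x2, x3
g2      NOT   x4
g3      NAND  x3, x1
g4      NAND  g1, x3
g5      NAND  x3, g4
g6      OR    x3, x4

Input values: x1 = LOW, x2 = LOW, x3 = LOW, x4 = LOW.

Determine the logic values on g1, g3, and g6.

g1 = x2 NAND x3 = LOW NAND LOW = HIGH
g3 = x3 NAND x1 = LOW NAND LOW = HIGH
g6 = x3 OR x4 = LOW OR LOW = LOW

g1 = HIGH; g3 = HIGH; g6 = LOW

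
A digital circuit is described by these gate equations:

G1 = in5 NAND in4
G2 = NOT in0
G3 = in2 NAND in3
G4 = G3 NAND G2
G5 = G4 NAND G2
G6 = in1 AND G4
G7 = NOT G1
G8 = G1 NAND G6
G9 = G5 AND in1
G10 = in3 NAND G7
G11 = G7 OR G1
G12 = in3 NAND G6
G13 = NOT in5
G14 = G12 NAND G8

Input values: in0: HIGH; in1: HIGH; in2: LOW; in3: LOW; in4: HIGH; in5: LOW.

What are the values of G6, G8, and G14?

G6 = HIGH; G8 = LOW; G14 = HIGH

G1 = in5 NAND in4 = LOW NAND HIGH = HIGH
G2 = NOT in0 = NOT HIGH = LOW
G3 = in2 NAND in3 = LOW NAND LOW = HIGH
G4 = G3 NAND G2 = HIGH NAND LOW = HIGH
G6 = in1 AND G4 = HIGH AND HIGH = HIGH
G8 = G1 NAND G6 = HIGH NAND HIGH = LOW
G12 = in3 NAND G6 = LOW NAND HIGH = HIGH
G14 = G12 NAND G8 = HIGH NAND LOW = HIGH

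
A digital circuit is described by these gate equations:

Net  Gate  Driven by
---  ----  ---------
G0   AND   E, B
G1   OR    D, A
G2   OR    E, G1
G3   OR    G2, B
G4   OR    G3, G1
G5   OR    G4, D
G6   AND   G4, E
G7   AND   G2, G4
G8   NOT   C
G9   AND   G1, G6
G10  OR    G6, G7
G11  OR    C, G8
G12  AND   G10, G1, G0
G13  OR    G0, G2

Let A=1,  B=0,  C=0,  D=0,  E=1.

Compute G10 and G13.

G10 = 1, G13 = 1

G0 = E AND B = 1 AND 0 = 0
G1 = D OR A = 0 OR 1 = 1
G2 = E OR G1 = 1 OR 1 = 1
G3 = G2 OR B = 1 OR 0 = 1
G4 = G3 OR G1 = 1 OR 1 = 1
G6 = G4 AND E = 1 AND 1 = 1
G7 = G2 AND G4 = 1 AND 1 = 1
G10 = G6 OR G7 = 1 OR 1 = 1
G13 = G0 OR G2 = 0 OR 1 = 1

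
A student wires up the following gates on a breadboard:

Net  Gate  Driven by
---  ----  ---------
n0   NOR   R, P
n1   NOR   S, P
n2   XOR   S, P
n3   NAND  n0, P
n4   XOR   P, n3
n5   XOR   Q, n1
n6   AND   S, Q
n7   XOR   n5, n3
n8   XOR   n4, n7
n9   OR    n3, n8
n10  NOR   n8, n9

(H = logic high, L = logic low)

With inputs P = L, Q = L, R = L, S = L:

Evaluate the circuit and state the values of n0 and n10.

n0 = R NOR P = L NOR L = H
n1 = S NOR P = L NOR L = H
n3 = n0 NAND P = H NAND L = H
n4 = P XOR n3 = L XOR H = H
n5 = Q XOR n1 = L XOR H = H
n7 = n5 XOR n3 = H XOR H = L
n8 = n4 XOR n7 = H XOR L = H
n9 = n3 OR n8 = H OR H = H
n10 = n8 NOR n9 = H NOR H = L

n0 = H; n10 = L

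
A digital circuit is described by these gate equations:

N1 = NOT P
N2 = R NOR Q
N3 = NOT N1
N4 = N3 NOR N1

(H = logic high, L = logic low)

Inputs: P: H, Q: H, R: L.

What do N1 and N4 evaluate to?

N1 = L, N4 = L

N1 = NOT P = NOT H = L
N3 = NOT N1 = NOT L = H
N4 = N3 NOR N1 = H NOR L = L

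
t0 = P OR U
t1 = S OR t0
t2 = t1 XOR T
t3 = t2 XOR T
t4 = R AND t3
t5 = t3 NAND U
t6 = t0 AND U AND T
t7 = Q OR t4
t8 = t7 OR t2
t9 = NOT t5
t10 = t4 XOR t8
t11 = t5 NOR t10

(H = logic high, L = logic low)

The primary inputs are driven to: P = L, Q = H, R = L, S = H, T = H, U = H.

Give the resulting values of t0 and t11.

t0 = H, t11 = L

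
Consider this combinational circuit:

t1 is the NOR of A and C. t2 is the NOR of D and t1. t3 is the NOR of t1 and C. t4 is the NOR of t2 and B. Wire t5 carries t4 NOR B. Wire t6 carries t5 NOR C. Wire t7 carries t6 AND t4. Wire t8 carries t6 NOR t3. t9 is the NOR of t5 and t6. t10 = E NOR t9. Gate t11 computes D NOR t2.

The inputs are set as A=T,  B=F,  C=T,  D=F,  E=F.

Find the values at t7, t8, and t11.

t7 = F  t8 = T  t11 = F

t1 = A NOR C = T NOR T = F
t2 = D NOR t1 = F NOR F = T
t3 = t1 NOR C = F NOR T = F
t4 = t2 NOR B = T NOR F = F
t5 = t4 NOR B = F NOR F = T
t6 = t5 NOR C = T NOR T = F
t7 = t6 AND t4 = F AND F = F
t8 = t6 NOR t3 = F NOR F = T
t11 = D NOR t2 = F NOR T = F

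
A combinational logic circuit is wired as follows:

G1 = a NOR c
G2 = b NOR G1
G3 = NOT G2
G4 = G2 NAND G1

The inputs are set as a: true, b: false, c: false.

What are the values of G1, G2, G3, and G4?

G1 = a NOR c = true NOR false = false
G2 = b NOR G1 = false NOR false = true
G3 = NOT G2 = NOT true = false
G4 = G2 NAND G1 = true NAND false = true

G1 = false; G2 = true; G3 = false; G4 = true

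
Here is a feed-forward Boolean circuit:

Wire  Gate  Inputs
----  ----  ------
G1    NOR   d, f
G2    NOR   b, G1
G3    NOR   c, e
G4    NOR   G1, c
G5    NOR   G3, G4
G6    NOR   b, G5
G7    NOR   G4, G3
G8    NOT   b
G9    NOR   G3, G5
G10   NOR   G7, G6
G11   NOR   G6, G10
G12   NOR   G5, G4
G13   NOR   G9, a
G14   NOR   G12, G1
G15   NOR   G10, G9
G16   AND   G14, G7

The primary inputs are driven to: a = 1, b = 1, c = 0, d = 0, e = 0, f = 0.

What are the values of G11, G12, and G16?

G11 = 0  G12 = 1  G16 = 0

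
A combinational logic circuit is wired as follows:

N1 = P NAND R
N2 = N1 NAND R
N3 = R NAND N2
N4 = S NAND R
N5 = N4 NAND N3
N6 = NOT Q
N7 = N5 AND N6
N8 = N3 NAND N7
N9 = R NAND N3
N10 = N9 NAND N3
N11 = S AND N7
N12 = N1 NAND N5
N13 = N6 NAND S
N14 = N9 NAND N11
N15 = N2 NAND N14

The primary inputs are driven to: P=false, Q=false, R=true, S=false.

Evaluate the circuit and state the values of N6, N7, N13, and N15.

N6 = true; N7 = false; N13 = true; N15 = true

N1 = P NAND R = false NAND true = true
N2 = N1 NAND R = true NAND true = false
N3 = R NAND N2 = true NAND false = true
N4 = S NAND R = false NAND true = true
N5 = N4 NAND N3 = true NAND true = false
N6 = NOT Q = NOT false = true
N7 = N5 AND N6 = false AND true = false
N9 = R NAND N3 = true NAND true = false
N11 = S AND N7 = false AND false = false
N13 = N6 NAND S = true NAND false = true
N14 = N9 NAND N11 = false NAND false = true
N15 = N2 NAND N14 = false NAND true = true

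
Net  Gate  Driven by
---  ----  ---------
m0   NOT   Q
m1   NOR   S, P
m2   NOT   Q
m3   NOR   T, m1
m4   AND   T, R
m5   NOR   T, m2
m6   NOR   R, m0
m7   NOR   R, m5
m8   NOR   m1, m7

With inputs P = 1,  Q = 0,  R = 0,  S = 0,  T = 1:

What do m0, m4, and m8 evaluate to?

m0 = NOT Q = NOT 0 = 1
m1 = S NOR P = 0 NOR 1 = 0
m2 = NOT Q = NOT 0 = 1
m4 = T AND R = 1 AND 0 = 0
m5 = T NOR m2 = 1 NOR 1 = 0
m7 = R NOR m5 = 0 NOR 0 = 1
m8 = m1 NOR m7 = 0 NOR 1 = 0

m0 = 1  m4 = 0  m8 = 0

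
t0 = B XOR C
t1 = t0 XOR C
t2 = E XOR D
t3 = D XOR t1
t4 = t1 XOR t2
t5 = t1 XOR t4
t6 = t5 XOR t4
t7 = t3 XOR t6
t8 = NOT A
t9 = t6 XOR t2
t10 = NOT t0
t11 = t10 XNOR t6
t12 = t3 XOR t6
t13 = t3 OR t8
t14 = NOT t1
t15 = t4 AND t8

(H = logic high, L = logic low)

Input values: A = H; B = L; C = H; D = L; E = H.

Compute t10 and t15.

t10 = L, t15 = L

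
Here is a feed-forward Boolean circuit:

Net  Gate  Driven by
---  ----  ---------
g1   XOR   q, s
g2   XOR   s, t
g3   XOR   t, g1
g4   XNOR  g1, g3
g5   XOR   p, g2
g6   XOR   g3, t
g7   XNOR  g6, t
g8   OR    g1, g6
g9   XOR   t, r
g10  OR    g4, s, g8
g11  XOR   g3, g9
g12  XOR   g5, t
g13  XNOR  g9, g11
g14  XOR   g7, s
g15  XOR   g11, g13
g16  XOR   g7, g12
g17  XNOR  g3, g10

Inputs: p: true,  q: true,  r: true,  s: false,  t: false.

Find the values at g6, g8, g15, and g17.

g1 = q XOR s = true XOR false = true
g3 = t XOR g1 = false XOR true = true
g4 = g1 XNOR g3 = true XNOR true = true
g6 = g3 XOR t = true XOR false = true
g8 = g1 OR g6 = true OR true = true
g9 = t XOR r = false XOR true = true
g10 = g4 OR s OR g8 = true OR false OR true = true
g11 = g3 XOR g9 = true XOR true = false
g13 = g9 XNOR g11 = true XNOR false = false
g15 = g11 XOR g13 = false XOR false = false
g17 = g3 XNOR g10 = true XNOR true = true

g6 = true  g8 = true  g15 = false  g17 = true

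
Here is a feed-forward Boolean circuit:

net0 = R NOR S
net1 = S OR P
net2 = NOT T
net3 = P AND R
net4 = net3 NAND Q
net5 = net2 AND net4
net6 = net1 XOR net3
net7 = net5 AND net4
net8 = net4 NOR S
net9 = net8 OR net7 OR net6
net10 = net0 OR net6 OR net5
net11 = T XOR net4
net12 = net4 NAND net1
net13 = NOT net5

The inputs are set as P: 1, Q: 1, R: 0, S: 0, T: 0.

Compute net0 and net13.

net0 = 1, net13 = 0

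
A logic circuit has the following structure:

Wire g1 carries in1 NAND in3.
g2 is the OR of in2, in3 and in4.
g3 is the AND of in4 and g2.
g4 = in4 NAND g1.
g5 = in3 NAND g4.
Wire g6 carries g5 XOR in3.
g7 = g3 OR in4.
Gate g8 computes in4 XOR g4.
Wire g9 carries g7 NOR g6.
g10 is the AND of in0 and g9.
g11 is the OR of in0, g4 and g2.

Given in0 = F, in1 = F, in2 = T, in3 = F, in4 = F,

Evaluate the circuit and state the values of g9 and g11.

g9 = F, g11 = T

g1 = in1 NAND in3 = F NAND F = T
g2 = in2 OR in3 OR in4 = T OR F OR F = T
g3 = in4 AND g2 = F AND T = F
g4 = in4 NAND g1 = F NAND T = T
g5 = in3 NAND g4 = F NAND T = T
g6 = g5 XOR in3 = T XOR F = T
g7 = g3 OR in4 = F OR F = F
g9 = g7 NOR g6 = F NOR T = F
g11 = in0 OR g4 OR g2 = F OR T OR T = T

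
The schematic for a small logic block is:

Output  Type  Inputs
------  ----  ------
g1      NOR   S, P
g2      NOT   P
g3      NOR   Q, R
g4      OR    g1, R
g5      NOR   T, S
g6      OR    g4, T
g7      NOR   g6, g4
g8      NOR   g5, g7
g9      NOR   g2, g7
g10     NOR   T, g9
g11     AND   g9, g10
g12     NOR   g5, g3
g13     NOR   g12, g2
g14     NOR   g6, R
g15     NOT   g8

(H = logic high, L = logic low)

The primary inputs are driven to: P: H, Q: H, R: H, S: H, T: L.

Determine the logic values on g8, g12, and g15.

g8 = H, g12 = H, g15 = L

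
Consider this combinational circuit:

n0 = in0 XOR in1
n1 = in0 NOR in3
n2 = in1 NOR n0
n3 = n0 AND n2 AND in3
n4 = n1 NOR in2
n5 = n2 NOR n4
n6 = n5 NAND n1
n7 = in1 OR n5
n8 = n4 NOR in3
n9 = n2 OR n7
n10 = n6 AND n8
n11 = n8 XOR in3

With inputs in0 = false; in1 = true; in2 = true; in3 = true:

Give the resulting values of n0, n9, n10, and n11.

n0 = in0 XOR in1 = false XOR true = true
n1 = in0 NOR in3 = false NOR true = false
n2 = in1 NOR n0 = true NOR true = false
n4 = n1 NOR in2 = false NOR true = false
n5 = n2 NOR n4 = false NOR false = true
n6 = n5 NAND n1 = true NAND false = true
n7 = in1 OR n5 = true OR true = true
n8 = n4 NOR in3 = false NOR true = false
n9 = n2 OR n7 = false OR true = true
n10 = n6 AND n8 = true AND false = false
n11 = n8 XOR in3 = false XOR true = true

n0 = true, n9 = true, n10 = false, n11 = true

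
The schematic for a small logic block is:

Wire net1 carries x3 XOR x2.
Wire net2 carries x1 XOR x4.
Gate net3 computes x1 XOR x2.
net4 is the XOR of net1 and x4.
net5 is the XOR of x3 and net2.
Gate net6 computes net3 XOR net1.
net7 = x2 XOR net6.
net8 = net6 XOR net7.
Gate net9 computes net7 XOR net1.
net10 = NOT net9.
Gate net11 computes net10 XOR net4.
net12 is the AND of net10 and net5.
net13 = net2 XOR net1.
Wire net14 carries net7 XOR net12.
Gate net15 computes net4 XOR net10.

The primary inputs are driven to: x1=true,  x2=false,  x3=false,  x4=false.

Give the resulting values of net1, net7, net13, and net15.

net1 = false; net7 = true; net13 = true; net15 = false

net1 = x3 XOR x2 = false XOR false = false
net2 = x1 XOR x4 = true XOR false = true
net3 = x1 XOR x2 = true XOR false = true
net4 = net1 XOR x4 = false XOR false = false
net6 = net3 XOR net1 = true XOR false = true
net7 = x2 XOR net6 = false XOR true = true
net9 = net7 XOR net1 = true XOR false = true
net10 = NOT net9 = NOT true = false
net13 = net2 XOR net1 = true XOR false = true
net15 = net4 XOR net10 = false XOR false = false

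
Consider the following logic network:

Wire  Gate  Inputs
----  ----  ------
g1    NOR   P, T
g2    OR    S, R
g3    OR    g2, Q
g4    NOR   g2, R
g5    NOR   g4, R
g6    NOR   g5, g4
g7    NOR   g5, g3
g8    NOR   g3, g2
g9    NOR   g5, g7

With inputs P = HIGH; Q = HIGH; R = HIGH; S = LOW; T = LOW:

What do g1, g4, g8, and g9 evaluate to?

g1 = LOW  g4 = LOW  g8 = LOW  g9 = HIGH

g1 = P NOR T = HIGH NOR LOW = LOW
g2 = S OR R = LOW OR HIGH = HIGH
g3 = g2 OR Q = HIGH OR HIGH = HIGH
g4 = g2 NOR R = HIGH NOR HIGH = LOW
g5 = g4 NOR R = LOW NOR HIGH = LOW
g7 = g5 NOR g3 = LOW NOR HIGH = LOW
g8 = g3 NOR g2 = HIGH NOR HIGH = LOW
g9 = g5 NOR g7 = LOW NOR LOW = HIGH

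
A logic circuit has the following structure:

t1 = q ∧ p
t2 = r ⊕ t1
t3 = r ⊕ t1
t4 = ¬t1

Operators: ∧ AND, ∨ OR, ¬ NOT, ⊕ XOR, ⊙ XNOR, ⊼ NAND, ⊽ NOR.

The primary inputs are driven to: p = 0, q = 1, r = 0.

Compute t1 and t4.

t1 = q AND p = 1 AND 0 = 0
t4 = NOT t1 = NOT 0 = 1

t1 = 0  t4 = 1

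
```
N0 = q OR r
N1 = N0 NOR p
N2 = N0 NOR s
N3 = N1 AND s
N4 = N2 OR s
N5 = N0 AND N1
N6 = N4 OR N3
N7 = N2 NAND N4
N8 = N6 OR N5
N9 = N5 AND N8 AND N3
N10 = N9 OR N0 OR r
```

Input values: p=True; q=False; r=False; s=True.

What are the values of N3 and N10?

N0 = q OR r = False OR False = False
N1 = N0 NOR p = False NOR True = False
N2 = N0 NOR s = False NOR True = False
N3 = N1 AND s = False AND True = False
N4 = N2 OR s = False OR True = True
N5 = N0 AND N1 = False AND False = False
N6 = N4 OR N3 = True OR False = True
N8 = N6 OR N5 = True OR False = True
N9 = N5 AND N8 AND N3 = False AND True AND False = False
N10 = N9 OR N0 OR r = False OR False OR False = False

N3 = False, N10 = False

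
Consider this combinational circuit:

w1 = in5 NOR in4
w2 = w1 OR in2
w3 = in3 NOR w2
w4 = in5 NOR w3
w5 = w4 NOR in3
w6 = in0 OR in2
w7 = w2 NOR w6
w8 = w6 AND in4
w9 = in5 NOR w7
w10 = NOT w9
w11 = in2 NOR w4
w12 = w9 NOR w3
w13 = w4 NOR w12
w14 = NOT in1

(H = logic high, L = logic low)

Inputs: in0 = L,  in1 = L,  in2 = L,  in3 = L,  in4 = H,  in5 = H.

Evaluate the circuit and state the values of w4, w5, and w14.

w4 = L, w5 = H, w14 = H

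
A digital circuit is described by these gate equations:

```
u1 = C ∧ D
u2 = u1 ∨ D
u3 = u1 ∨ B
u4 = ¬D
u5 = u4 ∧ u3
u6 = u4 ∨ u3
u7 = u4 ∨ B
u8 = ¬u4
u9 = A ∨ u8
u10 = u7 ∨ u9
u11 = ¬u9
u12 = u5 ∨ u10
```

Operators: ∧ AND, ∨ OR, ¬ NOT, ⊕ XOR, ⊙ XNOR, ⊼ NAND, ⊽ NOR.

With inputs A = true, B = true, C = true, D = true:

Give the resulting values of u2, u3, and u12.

u2 = true  u3 = true  u12 = true

u1 = C AND D = true AND true = true
u2 = u1 OR D = true OR true = true
u3 = u1 OR B = true OR true = true
u4 = NOT D = NOT true = false
u5 = u4 AND u3 = false AND true = false
u7 = u4 OR B = false OR true = true
u8 = NOT u4 = NOT false = true
u9 = A OR u8 = true OR true = true
u10 = u7 OR u9 = true OR true = true
u12 = u5 OR u10 = false OR true = true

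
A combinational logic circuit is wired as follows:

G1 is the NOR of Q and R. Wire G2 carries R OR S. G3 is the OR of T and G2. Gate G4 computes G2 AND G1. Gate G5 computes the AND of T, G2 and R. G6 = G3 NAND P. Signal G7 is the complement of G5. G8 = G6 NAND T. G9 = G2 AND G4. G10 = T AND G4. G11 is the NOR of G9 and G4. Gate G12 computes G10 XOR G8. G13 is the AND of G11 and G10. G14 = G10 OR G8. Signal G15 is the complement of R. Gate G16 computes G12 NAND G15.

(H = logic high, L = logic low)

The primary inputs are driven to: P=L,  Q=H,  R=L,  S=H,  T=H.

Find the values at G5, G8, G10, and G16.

G5 = L; G8 = L; G10 = L; G16 = H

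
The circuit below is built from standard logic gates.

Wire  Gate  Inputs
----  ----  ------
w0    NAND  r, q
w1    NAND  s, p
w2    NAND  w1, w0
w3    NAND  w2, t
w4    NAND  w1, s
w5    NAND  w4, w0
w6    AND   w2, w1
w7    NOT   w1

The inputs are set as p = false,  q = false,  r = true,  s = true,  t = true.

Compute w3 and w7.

w3 = true, w7 = false

w0 = r NAND q = true NAND false = true
w1 = s NAND p = true NAND false = true
w2 = w1 NAND w0 = true NAND true = false
w3 = w2 NAND t = false NAND true = true
w7 = NOT w1 = NOT true = false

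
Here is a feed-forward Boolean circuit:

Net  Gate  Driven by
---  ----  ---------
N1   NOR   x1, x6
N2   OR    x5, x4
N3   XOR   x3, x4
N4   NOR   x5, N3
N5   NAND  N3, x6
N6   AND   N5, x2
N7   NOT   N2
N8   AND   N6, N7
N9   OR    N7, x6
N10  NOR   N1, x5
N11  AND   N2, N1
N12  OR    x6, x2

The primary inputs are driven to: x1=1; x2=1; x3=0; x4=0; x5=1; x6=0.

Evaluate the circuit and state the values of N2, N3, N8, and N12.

N2 = 1  N3 = 0  N8 = 0  N12 = 1

N2 = x5 OR x4 = 1 OR 0 = 1
N3 = x3 XOR x4 = 0 XOR 0 = 0
N5 = N3 NAND x6 = 0 NAND 0 = 1
N6 = N5 AND x2 = 1 AND 1 = 1
N7 = NOT N2 = NOT 1 = 0
N8 = N6 AND N7 = 1 AND 0 = 0
N12 = x6 OR x2 = 0 OR 1 = 1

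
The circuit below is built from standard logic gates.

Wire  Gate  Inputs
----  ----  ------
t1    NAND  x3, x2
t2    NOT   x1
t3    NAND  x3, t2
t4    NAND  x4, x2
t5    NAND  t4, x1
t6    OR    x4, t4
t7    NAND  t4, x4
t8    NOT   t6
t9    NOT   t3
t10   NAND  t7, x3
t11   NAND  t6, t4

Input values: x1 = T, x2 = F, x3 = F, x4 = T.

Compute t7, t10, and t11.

t7 = F; t10 = T; t11 = F

t4 = x4 NAND x2 = T NAND F = T
t6 = x4 OR t4 = T OR T = T
t7 = t4 NAND x4 = T NAND T = F
t10 = t7 NAND x3 = F NAND F = T
t11 = t6 NAND t4 = T NAND T = F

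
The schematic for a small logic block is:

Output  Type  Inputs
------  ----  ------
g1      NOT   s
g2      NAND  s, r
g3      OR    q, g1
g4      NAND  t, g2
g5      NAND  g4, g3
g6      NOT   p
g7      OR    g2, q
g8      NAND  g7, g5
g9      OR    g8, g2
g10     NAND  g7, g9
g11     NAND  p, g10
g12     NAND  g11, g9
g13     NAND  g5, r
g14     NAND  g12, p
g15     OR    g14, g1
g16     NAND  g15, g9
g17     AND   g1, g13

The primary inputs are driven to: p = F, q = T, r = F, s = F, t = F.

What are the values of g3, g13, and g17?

g3 = T; g13 = T; g17 = T

g1 = NOT s = NOT F = T
g2 = s NAND r = F NAND F = T
g3 = q OR g1 = T OR T = T
g4 = t NAND g2 = F NAND T = T
g5 = g4 NAND g3 = T NAND T = F
g13 = g5 NAND r = F NAND F = T
g17 = g1 AND g13 = T AND T = T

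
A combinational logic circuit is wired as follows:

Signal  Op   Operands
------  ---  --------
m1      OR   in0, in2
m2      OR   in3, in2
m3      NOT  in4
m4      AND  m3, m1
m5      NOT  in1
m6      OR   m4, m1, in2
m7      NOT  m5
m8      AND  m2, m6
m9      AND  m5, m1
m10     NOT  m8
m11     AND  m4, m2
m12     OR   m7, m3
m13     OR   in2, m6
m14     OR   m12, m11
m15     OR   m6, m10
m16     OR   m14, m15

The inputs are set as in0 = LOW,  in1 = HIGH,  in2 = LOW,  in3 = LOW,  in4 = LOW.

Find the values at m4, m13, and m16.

m1 = in0 OR in2 = LOW OR LOW = LOW
m2 = in3 OR in2 = LOW OR LOW = LOW
m3 = NOT in4 = NOT LOW = HIGH
m4 = m3 AND m1 = HIGH AND LOW = LOW
m5 = NOT in1 = NOT HIGH = LOW
m6 = m4 OR m1 OR in2 = LOW OR LOW OR LOW = LOW
m7 = NOT m5 = NOT LOW = HIGH
m8 = m2 AND m6 = LOW AND LOW = LOW
m10 = NOT m8 = NOT LOW = HIGH
m11 = m4 AND m2 = LOW AND LOW = LOW
m12 = m7 OR m3 = HIGH OR HIGH = HIGH
m13 = in2 OR m6 = LOW OR LOW = LOW
m14 = m12 OR m11 = HIGH OR LOW = HIGH
m15 = m6 OR m10 = LOW OR HIGH = HIGH
m16 = m14 OR m15 = HIGH OR HIGH = HIGH

m4 = LOW  m13 = LOW  m16 = HIGH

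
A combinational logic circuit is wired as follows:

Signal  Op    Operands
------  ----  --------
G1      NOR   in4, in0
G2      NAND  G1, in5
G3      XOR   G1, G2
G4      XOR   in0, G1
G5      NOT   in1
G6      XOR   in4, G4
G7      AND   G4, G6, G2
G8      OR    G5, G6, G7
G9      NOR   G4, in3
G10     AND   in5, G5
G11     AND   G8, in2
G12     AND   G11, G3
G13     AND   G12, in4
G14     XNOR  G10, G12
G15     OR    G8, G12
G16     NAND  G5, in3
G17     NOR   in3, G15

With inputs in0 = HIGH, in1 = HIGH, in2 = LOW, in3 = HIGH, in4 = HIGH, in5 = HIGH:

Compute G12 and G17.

G12 = LOW  G17 = LOW

G1 = in4 NOR in0 = HIGH NOR HIGH = LOW
G2 = G1 NAND in5 = LOW NAND HIGH = HIGH
G3 = G1 XOR G2 = LOW XOR HIGH = HIGH
G4 = in0 XOR G1 = HIGH XOR LOW = HIGH
G5 = NOT in1 = NOT HIGH = LOW
G6 = in4 XOR G4 = HIGH XOR HIGH = LOW
G7 = G4 AND G6 AND G2 = HIGH AND LOW AND HIGH = LOW
G8 = G5 OR G6 OR G7 = LOW OR LOW OR LOW = LOW
G11 = G8 AND in2 = LOW AND LOW = LOW
G12 = G11 AND G3 = LOW AND HIGH = LOW
G15 = G8 OR G12 = LOW OR LOW = LOW
G17 = in3 NOR G15 = HIGH NOR LOW = LOW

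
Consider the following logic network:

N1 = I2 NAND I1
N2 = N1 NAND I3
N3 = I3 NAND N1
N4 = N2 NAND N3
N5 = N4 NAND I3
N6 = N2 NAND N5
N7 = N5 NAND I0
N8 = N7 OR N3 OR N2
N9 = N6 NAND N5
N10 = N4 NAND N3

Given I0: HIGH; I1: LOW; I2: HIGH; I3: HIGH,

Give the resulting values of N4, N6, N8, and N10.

N1 = I2 NAND I1 = HIGH NAND LOW = HIGH
N2 = N1 NAND I3 = HIGH NAND HIGH = LOW
N3 = I3 NAND N1 = HIGH NAND HIGH = LOW
N4 = N2 NAND N3 = LOW NAND LOW = HIGH
N5 = N4 NAND I3 = HIGH NAND HIGH = LOW
N6 = N2 NAND N5 = LOW NAND LOW = HIGH
N7 = N5 NAND I0 = LOW NAND HIGH = HIGH
N8 = N7 OR N3 OR N2 = HIGH OR LOW OR LOW = HIGH
N10 = N4 NAND N3 = HIGH NAND LOW = HIGH

N4 = HIGH, N6 = HIGH, N8 = HIGH, N10 = HIGH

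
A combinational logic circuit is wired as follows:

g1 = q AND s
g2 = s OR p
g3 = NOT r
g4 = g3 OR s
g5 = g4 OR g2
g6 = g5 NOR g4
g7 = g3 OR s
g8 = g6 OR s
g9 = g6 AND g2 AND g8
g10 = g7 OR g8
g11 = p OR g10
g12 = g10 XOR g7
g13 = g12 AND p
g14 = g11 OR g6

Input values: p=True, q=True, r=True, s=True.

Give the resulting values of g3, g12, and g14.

g3 = False, g12 = False, g14 = True

g2 = s OR p = True OR True = True
g3 = NOT r = NOT True = False
g4 = g3 OR s = False OR True = True
g5 = g4 OR g2 = True OR True = True
g6 = g5 NOR g4 = True NOR True = False
g7 = g3 OR s = False OR True = True
g8 = g6 OR s = False OR True = True
g10 = g7 OR g8 = True OR True = True
g11 = p OR g10 = True OR True = True
g12 = g10 XOR g7 = True XOR True = False
g14 = g11 OR g6 = True OR False = True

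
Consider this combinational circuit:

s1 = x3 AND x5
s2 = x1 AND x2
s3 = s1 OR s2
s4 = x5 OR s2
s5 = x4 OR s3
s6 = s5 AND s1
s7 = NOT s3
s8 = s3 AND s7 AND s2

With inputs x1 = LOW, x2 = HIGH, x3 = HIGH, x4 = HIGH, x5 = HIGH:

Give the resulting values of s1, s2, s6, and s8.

s1 = HIGH  s2 = LOW  s6 = HIGH  s8 = LOW

s1 = x3 AND x5 = HIGH AND HIGH = HIGH
s2 = x1 AND x2 = LOW AND HIGH = LOW
s3 = s1 OR s2 = HIGH OR LOW = HIGH
s5 = x4 OR s3 = HIGH OR HIGH = HIGH
s6 = s5 AND s1 = HIGH AND HIGH = HIGH
s7 = NOT s3 = NOT HIGH = LOW
s8 = s3 AND s7 AND s2 = HIGH AND LOW AND LOW = LOW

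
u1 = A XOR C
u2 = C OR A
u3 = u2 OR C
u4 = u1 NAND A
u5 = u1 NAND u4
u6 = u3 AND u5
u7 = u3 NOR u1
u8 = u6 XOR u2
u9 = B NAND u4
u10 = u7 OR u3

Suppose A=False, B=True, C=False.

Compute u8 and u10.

u8 = False, u10 = True

u1 = A XOR C = False XOR False = False
u2 = C OR A = False OR False = False
u3 = u2 OR C = False OR False = False
u4 = u1 NAND A = False NAND False = True
u5 = u1 NAND u4 = False NAND True = True
u6 = u3 AND u5 = False AND True = False
u7 = u3 NOR u1 = False NOR False = True
u8 = u6 XOR u2 = False XOR False = False
u10 = u7 OR u3 = True OR False = True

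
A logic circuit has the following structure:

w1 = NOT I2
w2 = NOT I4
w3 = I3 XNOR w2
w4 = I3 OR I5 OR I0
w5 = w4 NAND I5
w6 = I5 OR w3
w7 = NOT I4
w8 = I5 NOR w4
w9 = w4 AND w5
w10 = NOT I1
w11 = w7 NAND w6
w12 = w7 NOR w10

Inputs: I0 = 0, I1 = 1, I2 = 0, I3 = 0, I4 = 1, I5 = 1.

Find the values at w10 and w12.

w7 = NOT I4 = NOT 1 = 0
w10 = NOT I1 = NOT 1 = 0
w12 = w7 NOR w10 = 0 NOR 0 = 1

w10 = 0, w12 = 1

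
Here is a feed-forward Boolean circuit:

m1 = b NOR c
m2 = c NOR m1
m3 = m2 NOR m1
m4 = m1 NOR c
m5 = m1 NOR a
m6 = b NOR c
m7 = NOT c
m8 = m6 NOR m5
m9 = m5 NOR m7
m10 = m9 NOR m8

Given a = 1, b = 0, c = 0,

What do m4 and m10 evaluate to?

m4 = 0; m10 = 1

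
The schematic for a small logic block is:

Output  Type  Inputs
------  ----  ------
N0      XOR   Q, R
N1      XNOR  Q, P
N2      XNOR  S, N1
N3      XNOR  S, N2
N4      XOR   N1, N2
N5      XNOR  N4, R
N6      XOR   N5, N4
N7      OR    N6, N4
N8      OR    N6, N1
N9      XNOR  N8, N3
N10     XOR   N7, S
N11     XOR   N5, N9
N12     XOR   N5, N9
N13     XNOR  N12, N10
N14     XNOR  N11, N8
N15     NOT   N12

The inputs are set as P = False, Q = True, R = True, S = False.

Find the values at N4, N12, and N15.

N4 = True  N12 = False  N15 = True

N1 = Q XNOR P = True XNOR False = False
N2 = S XNOR N1 = False XNOR False = True
N3 = S XNOR N2 = False XNOR True = False
N4 = N1 XOR N2 = False XOR True = True
N5 = N4 XNOR R = True XNOR True = True
N6 = N5 XOR N4 = True XOR True = False
N8 = N6 OR N1 = False OR False = False
N9 = N8 XNOR N3 = False XNOR False = True
N12 = N5 XOR N9 = True XOR True = False
N15 = NOT N12 = NOT False = True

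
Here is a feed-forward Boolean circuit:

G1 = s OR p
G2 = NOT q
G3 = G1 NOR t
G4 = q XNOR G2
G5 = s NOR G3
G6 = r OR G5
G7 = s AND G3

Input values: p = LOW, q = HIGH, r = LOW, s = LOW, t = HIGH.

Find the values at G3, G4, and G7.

G3 = LOW, G4 = LOW, G7 = LOW

G1 = s OR p = LOW OR LOW = LOW
G2 = NOT q = NOT HIGH = LOW
G3 = G1 NOR t = LOW NOR HIGH = LOW
G4 = q XNOR G2 = HIGH XNOR LOW = LOW
G7 = s AND G3 = LOW AND LOW = LOW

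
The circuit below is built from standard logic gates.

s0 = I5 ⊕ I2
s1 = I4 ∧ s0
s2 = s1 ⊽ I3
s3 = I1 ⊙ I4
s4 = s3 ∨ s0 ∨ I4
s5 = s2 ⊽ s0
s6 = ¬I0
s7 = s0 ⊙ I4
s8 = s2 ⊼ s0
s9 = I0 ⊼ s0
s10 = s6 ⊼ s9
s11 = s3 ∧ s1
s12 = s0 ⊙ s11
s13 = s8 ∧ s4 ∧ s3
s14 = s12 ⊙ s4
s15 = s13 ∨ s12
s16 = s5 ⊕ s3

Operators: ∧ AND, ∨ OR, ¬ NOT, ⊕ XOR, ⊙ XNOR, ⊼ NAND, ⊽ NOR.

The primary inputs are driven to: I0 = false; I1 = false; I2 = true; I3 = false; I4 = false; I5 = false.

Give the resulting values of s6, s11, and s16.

s0 = I5 XOR I2 = false XOR true = true
s1 = I4 AND s0 = false AND true = false
s2 = s1 NOR I3 = false NOR false = true
s3 = I1 XNOR I4 = false XNOR false = true
s5 = s2 NOR s0 = true NOR true = false
s6 = NOT I0 = NOT false = true
s11 = s3 AND s1 = true AND false = false
s16 = s5 XOR s3 = false XOR true = true

s6 = true, s11 = false, s16 = true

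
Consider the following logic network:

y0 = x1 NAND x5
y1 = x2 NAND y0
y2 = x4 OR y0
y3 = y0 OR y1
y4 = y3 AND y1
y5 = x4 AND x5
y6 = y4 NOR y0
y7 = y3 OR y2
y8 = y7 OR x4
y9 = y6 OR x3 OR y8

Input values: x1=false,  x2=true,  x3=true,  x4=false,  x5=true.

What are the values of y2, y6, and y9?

y2 = true, y6 = false, y9 = true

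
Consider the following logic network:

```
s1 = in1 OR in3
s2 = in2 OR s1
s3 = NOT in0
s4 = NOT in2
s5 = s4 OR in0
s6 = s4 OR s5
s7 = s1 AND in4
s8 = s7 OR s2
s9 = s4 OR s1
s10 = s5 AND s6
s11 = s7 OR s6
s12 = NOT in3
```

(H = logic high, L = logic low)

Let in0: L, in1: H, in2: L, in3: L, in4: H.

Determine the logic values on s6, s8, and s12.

s6 = H; s8 = H; s12 = H

s1 = in1 OR in3 = H OR L = H
s2 = in2 OR s1 = L OR H = H
s4 = NOT in2 = NOT L = H
s5 = s4 OR in0 = H OR L = H
s6 = s4 OR s5 = H OR H = H
s7 = s1 AND in4 = H AND H = H
s8 = s7 OR s2 = H OR H = H
s12 = NOT in3 = NOT L = H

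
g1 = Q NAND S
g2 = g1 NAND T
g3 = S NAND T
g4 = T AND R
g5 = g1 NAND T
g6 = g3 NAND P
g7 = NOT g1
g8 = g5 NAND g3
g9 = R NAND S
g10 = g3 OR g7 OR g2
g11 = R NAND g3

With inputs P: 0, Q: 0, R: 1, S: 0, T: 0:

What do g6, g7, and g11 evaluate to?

g1 = Q NAND S = 0 NAND 0 = 1
g3 = S NAND T = 0 NAND 0 = 1
g6 = g3 NAND P = 1 NAND 0 = 1
g7 = NOT g1 = NOT 1 = 0
g11 = R NAND g3 = 1 NAND 1 = 0

g6 = 1, g7 = 0, g11 = 0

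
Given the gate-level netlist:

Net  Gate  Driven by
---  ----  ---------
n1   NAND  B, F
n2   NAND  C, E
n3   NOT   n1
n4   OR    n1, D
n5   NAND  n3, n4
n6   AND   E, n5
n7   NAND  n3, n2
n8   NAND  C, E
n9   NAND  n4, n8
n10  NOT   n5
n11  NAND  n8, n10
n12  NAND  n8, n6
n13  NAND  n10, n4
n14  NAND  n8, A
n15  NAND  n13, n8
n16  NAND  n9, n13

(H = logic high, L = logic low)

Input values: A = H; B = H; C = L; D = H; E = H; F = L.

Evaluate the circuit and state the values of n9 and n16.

n1 = B NAND F = H NAND L = H
n3 = NOT n1 = NOT H = L
n4 = n1 OR D = H OR H = H
n5 = n3 NAND n4 = L NAND H = H
n8 = C NAND E = L NAND H = H
n9 = n4 NAND n8 = H NAND H = L
n10 = NOT n5 = NOT H = L
n13 = n10 NAND n4 = L NAND H = H
n16 = n9 NAND n13 = L NAND H = H

n9 = L, n16 = H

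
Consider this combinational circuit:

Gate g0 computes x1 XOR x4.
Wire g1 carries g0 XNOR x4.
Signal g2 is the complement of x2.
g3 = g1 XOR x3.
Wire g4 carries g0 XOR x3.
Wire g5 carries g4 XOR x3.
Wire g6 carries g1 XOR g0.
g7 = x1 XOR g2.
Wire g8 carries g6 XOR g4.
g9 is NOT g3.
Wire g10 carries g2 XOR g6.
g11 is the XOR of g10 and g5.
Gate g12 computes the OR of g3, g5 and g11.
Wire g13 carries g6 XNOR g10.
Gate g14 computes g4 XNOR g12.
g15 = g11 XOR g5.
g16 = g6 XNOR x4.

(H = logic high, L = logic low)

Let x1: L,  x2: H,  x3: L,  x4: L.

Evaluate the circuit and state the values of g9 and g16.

g9 = L, g16 = L

g0 = x1 XOR x4 = L XOR L = L
g1 = g0 XNOR x4 = L XNOR L = H
g3 = g1 XOR x3 = H XOR L = H
g6 = g1 XOR g0 = H XOR L = H
g9 = NOT g3 = NOT H = L
g16 = g6 XNOR x4 = H XNOR L = L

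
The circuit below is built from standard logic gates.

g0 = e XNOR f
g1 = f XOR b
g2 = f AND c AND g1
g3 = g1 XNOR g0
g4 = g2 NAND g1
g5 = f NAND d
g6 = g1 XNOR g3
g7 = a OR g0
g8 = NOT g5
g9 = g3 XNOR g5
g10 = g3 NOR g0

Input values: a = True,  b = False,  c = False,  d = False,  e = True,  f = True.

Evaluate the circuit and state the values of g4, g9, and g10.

g0 = e XNOR f = True XNOR True = True
g1 = f XOR b = True XOR False = True
g2 = f AND c AND g1 = True AND False AND True = False
g3 = g1 XNOR g0 = True XNOR True = True
g4 = g2 NAND g1 = False NAND True = True
g5 = f NAND d = True NAND False = True
g9 = g3 XNOR g5 = True XNOR True = True
g10 = g3 NOR g0 = True NOR True = False

g4 = True  g9 = True  g10 = False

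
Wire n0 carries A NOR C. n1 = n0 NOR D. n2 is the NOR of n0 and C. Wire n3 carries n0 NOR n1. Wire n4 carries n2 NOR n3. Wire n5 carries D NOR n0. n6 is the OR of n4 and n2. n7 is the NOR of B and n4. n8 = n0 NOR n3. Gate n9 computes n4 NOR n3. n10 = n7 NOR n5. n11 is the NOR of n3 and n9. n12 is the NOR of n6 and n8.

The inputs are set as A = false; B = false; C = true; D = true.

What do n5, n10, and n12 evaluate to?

n0 = A NOR C = false NOR true = false
n1 = n0 NOR D = false NOR true = false
n2 = n0 NOR C = false NOR true = false
n3 = n0 NOR n1 = false NOR false = true
n4 = n2 NOR n3 = false NOR true = false
n5 = D NOR n0 = true NOR false = false
n6 = n4 OR n2 = false OR false = false
n7 = B NOR n4 = false NOR false = true
n8 = n0 NOR n3 = false NOR true = false
n10 = n7 NOR n5 = true NOR false = false
n12 = n6 NOR n8 = false NOR false = true

n5 = false, n10 = false, n12 = true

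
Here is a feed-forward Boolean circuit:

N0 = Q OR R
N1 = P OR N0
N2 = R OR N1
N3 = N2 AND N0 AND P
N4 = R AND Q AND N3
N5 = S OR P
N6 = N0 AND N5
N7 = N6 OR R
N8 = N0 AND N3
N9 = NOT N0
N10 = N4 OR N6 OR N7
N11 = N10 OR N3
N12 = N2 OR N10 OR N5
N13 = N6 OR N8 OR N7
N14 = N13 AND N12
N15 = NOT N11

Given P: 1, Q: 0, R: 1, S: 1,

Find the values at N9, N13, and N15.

N9 = 0, N13 = 1, N15 = 0

N0 = Q OR R = 0 OR 1 = 1
N1 = P OR N0 = 1 OR 1 = 1
N2 = R OR N1 = 1 OR 1 = 1
N3 = N2 AND N0 AND P = 1 AND 1 AND 1 = 1
N4 = R AND Q AND N3 = 1 AND 0 AND 1 = 0
N5 = S OR P = 1 OR 1 = 1
N6 = N0 AND N5 = 1 AND 1 = 1
N7 = N6 OR R = 1 OR 1 = 1
N8 = N0 AND N3 = 1 AND 1 = 1
N9 = NOT N0 = NOT 1 = 0
N10 = N4 OR N6 OR N7 = 0 OR 1 OR 1 = 1
N11 = N10 OR N3 = 1 OR 1 = 1
N13 = N6 OR N8 OR N7 = 1 OR 1 OR 1 = 1
N15 = NOT N11 = NOT 1 = 0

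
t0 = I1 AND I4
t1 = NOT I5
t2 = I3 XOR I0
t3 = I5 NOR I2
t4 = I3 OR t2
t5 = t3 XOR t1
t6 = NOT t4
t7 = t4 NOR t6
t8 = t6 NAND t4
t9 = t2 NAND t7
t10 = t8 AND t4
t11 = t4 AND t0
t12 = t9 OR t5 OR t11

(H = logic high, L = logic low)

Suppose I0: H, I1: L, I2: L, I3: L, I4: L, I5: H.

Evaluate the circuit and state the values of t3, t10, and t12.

t3 = L; t10 = H; t12 = H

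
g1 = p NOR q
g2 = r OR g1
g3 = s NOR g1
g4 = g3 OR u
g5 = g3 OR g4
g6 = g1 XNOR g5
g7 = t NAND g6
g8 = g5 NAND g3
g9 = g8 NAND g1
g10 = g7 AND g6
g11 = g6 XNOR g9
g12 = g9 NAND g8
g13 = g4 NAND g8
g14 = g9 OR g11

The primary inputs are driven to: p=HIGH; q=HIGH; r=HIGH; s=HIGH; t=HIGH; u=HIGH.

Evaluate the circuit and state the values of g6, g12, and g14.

g1 = p NOR q = HIGH NOR HIGH = LOW
g3 = s NOR g1 = HIGH NOR LOW = LOW
g4 = g3 OR u = LOW OR HIGH = HIGH
g5 = g3 OR g4 = LOW OR HIGH = HIGH
g6 = g1 XNOR g5 = LOW XNOR HIGH = LOW
g8 = g5 NAND g3 = HIGH NAND LOW = HIGH
g9 = g8 NAND g1 = HIGH NAND LOW = HIGH
g11 = g6 XNOR g9 = LOW XNOR HIGH = LOW
g12 = g9 NAND g8 = HIGH NAND HIGH = LOW
g14 = g9 OR g11 = HIGH OR LOW = HIGH

g6 = LOW; g12 = LOW; g14 = HIGH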